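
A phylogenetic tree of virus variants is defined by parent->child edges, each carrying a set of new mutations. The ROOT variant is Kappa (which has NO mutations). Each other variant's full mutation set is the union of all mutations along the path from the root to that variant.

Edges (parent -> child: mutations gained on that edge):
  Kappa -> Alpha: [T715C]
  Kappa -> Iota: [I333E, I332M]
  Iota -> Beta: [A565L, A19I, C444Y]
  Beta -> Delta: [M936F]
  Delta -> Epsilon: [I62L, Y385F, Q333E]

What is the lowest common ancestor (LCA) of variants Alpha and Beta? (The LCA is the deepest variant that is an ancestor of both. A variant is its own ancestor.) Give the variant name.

Path from root to Alpha: Kappa -> Alpha
  ancestors of Alpha: {Kappa, Alpha}
Path from root to Beta: Kappa -> Iota -> Beta
  ancestors of Beta: {Kappa, Iota, Beta}
Common ancestors: {Kappa}
Walk up from Beta: Beta (not in ancestors of Alpha), Iota (not in ancestors of Alpha), Kappa (in ancestors of Alpha)
Deepest common ancestor (LCA) = Kappa

Answer: Kappa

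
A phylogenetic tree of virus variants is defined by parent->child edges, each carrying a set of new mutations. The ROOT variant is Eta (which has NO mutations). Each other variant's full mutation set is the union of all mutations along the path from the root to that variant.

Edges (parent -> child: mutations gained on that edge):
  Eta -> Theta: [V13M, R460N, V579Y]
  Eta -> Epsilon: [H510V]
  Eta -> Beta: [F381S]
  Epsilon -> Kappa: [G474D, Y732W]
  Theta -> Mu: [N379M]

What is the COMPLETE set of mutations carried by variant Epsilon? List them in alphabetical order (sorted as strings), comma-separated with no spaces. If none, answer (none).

At Eta: gained [] -> total []
At Epsilon: gained ['H510V'] -> total ['H510V']

Answer: H510V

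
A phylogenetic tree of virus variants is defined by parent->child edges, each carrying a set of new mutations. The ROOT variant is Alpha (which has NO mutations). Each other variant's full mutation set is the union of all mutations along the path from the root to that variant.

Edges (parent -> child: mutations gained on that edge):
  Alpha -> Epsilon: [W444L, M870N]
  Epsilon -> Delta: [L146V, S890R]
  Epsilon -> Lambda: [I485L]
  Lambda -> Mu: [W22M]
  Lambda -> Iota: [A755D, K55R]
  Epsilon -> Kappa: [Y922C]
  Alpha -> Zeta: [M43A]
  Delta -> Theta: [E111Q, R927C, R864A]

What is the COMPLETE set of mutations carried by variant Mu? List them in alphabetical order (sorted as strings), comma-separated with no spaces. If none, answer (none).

At Alpha: gained [] -> total []
At Epsilon: gained ['W444L', 'M870N'] -> total ['M870N', 'W444L']
At Lambda: gained ['I485L'] -> total ['I485L', 'M870N', 'W444L']
At Mu: gained ['W22M'] -> total ['I485L', 'M870N', 'W22M', 'W444L']

Answer: I485L,M870N,W22M,W444L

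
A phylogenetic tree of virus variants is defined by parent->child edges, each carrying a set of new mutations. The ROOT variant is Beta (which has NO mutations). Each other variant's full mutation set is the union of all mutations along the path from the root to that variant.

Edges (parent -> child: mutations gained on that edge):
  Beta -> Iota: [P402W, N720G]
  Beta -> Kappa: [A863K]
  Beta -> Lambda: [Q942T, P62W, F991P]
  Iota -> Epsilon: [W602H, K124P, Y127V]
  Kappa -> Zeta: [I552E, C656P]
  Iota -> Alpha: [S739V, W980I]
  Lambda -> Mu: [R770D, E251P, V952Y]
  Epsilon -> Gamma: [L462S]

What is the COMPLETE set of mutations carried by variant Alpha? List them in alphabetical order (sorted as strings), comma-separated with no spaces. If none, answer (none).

At Beta: gained [] -> total []
At Iota: gained ['P402W', 'N720G'] -> total ['N720G', 'P402W']
At Alpha: gained ['S739V', 'W980I'] -> total ['N720G', 'P402W', 'S739V', 'W980I']

Answer: N720G,P402W,S739V,W980I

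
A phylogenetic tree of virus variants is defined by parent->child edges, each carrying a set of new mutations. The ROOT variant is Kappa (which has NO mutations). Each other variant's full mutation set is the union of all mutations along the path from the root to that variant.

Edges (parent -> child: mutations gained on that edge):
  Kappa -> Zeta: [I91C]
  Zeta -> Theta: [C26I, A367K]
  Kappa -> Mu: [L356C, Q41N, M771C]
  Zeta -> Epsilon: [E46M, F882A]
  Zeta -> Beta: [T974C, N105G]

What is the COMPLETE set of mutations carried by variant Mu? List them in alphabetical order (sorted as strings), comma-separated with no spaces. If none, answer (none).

At Kappa: gained [] -> total []
At Mu: gained ['L356C', 'Q41N', 'M771C'] -> total ['L356C', 'M771C', 'Q41N']

Answer: L356C,M771C,Q41N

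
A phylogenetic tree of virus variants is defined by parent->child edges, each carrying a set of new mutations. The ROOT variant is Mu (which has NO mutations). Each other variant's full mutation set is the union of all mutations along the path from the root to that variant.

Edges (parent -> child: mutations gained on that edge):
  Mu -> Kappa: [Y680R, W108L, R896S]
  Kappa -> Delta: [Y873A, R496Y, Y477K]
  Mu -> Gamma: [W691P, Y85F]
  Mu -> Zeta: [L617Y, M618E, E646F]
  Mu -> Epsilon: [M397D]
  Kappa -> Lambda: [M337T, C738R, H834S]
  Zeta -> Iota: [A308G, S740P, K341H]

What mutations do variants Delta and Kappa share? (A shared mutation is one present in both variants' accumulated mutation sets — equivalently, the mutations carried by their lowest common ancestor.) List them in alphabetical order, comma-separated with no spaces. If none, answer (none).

Answer: R896S,W108L,Y680R

Derivation:
Accumulating mutations along path to Delta:
  At Mu: gained [] -> total []
  At Kappa: gained ['Y680R', 'W108L', 'R896S'] -> total ['R896S', 'W108L', 'Y680R']
  At Delta: gained ['Y873A', 'R496Y', 'Y477K'] -> total ['R496Y', 'R896S', 'W108L', 'Y477K', 'Y680R', 'Y873A']
Mutations(Delta) = ['R496Y', 'R896S', 'W108L', 'Y477K', 'Y680R', 'Y873A']
Accumulating mutations along path to Kappa:
  At Mu: gained [] -> total []
  At Kappa: gained ['Y680R', 'W108L', 'R896S'] -> total ['R896S', 'W108L', 'Y680R']
Mutations(Kappa) = ['R896S', 'W108L', 'Y680R']
Intersection: ['R496Y', 'R896S', 'W108L', 'Y477K', 'Y680R', 'Y873A'] ∩ ['R896S', 'W108L', 'Y680R'] = ['R896S', 'W108L', 'Y680R']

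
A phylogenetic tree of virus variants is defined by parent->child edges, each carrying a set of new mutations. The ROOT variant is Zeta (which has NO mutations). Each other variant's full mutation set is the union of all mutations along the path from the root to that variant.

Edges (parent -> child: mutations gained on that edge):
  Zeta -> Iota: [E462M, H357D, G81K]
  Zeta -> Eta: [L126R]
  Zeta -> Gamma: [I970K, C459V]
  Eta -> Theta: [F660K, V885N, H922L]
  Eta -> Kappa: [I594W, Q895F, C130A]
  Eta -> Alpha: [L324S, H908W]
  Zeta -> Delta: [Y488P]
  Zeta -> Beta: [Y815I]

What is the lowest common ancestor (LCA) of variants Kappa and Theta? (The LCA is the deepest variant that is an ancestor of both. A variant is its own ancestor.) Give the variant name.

Answer: Eta

Derivation:
Path from root to Kappa: Zeta -> Eta -> Kappa
  ancestors of Kappa: {Zeta, Eta, Kappa}
Path from root to Theta: Zeta -> Eta -> Theta
  ancestors of Theta: {Zeta, Eta, Theta}
Common ancestors: {Zeta, Eta}
Walk up from Theta: Theta (not in ancestors of Kappa), Eta (in ancestors of Kappa), Zeta (in ancestors of Kappa)
Deepest common ancestor (LCA) = Eta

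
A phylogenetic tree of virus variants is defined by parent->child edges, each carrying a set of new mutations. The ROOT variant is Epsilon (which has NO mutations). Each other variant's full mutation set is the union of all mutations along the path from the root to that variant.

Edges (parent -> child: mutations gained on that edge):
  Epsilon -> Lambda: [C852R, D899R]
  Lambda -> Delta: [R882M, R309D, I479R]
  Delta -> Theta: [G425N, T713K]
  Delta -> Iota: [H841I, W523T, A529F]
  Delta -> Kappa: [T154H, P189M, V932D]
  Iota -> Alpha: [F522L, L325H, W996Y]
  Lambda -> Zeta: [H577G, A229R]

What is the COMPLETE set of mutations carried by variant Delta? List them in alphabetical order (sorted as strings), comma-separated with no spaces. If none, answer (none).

Answer: C852R,D899R,I479R,R309D,R882M

Derivation:
At Epsilon: gained [] -> total []
At Lambda: gained ['C852R', 'D899R'] -> total ['C852R', 'D899R']
At Delta: gained ['R882M', 'R309D', 'I479R'] -> total ['C852R', 'D899R', 'I479R', 'R309D', 'R882M']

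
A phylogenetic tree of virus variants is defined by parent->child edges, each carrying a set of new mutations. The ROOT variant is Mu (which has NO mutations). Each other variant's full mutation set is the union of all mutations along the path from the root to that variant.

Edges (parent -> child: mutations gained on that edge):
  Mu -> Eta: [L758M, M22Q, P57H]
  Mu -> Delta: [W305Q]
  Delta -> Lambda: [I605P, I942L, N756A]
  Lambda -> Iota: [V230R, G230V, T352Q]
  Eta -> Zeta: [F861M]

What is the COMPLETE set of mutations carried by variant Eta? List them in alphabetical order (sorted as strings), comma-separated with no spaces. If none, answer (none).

At Mu: gained [] -> total []
At Eta: gained ['L758M', 'M22Q', 'P57H'] -> total ['L758M', 'M22Q', 'P57H']

Answer: L758M,M22Q,P57H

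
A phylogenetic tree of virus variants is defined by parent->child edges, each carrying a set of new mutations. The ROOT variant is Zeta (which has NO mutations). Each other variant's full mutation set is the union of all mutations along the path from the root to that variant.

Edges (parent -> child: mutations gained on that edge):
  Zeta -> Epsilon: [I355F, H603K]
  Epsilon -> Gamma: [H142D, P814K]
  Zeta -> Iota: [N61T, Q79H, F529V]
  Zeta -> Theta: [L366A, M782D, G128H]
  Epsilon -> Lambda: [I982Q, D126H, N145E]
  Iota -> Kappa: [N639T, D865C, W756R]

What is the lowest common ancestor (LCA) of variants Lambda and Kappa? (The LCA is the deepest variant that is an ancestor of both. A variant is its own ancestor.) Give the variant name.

Answer: Zeta

Derivation:
Path from root to Lambda: Zeta -> Epsilon -> Lambda
  ancestors of Lambda: {Zeta, Epsilon, Lambda}
Path from root to Kappa: Zeta -> Iota -> Kappa
  ancestors of Kappa: {Zeta, Iota, Kappa}
Common ancestors: {Zeta}
Walk up from Kappa: Kappa (not in ancestors of Lambda), Iota (not in ancestors of Lambda), Zeta (in ancestors of Lambda)
Deepest common ancestor (LCA) = Zeta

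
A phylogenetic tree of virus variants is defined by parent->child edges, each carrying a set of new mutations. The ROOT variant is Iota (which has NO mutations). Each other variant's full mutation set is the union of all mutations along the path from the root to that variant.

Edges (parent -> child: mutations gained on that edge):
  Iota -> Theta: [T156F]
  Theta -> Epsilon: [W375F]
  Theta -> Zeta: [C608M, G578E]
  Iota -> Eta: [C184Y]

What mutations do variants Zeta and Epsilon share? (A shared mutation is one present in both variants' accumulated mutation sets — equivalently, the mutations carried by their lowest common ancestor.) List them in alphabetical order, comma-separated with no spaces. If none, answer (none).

Accumulating mutations along path to Zeta:
  At Iota: gained [] -> total []
  At Theta: gained ['T156F'] -> total ['T156F']
  At Zeta: gained ['C608M', 'G578E'] -> total ['C608M', 'G578E', 'T156F']
Mutations(Zeta) = ['C608M', 'G578E', 'T156F']
Accumulating mutations along path to Epsilon:
  At Iota: gained [] -> total []
  At Theta: gained ['T156F'] -> total ['T156F']
  At Epsilon: gained ['W375F'] -> total ['T156F', 'W375F']
Mutations(Epsilon) = ['T156F', 'W375F']
Intersection: ['C608M', 'G578E', 'T156F'] ∩ ['T156F', 'W375F'] = ['T156F']

Answer: T156F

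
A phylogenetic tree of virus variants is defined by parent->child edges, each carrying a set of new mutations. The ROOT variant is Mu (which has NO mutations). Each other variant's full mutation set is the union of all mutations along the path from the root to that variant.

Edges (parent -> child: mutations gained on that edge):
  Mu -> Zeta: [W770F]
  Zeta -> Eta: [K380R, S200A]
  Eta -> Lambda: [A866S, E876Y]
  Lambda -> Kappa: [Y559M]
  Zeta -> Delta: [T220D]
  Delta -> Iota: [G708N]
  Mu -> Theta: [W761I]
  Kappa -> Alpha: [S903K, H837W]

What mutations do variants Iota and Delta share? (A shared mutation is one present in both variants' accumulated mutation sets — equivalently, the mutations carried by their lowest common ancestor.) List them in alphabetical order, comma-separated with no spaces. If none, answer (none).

Answer: T220D,W770F

Derivation:
Accumulating mutations along path to Iota:
  At Mu: gained [] -> total []
  At Zeta: gained ['W770F'] -> total ['W770F']
  At Delta: gained ['T220D'] -> total ['T220D', 'W770F']
  At Iota: gained ['G708N'] -> total ['G708N', 'T220D', 'W770F']
Mutations(Iota) = ['G708N', 'T220D', 'W770F']
Accumulating mutations along path to Delta:
  At Mu: gained [] -> total []
  At Zeta: gained ['W770F'] -> total ['W770F']
  At Delta: gained ['T220D'] -> total ['T220D', 'W770F']
Mutations(Delta) = ['T220D', 'W770F']
Intersection: ['G708N', 'T220D', 'W770F'] ∩ ['T220D', 'W770F'] = ['T220D', 'W770F']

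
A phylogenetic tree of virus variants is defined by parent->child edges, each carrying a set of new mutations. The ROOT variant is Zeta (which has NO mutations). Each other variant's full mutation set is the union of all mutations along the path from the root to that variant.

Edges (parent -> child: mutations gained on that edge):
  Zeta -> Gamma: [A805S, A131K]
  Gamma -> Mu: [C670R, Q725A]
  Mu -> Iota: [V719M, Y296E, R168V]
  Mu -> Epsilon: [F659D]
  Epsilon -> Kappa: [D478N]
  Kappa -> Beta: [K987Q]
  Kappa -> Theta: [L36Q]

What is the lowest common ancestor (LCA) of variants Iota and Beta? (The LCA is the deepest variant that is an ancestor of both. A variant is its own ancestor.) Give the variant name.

Path from root to Iota: Zeta -> Gamma -> Mu -> Iota
  ancestors of Iota: {Zeta, Gamma, Mu, Iota}
Path from root to Beta: Zeta -> Gamma -> Mu -> Epsilon -> Kappa -> Beta
  ancestors of Beta: {Zeta, Gamma, Mu, Epsilon, Kappa, Beta}
Common ancestors: {Zeta, Gamma, Mu}
Walk up from Beta: Beta (not in ancestors of Iota), Kappa (not in ancestors of Iota), Epsilon (not in ancestors of Iota), Mu (in ancestors of Iota), Gamma (in ancestors of Iota), Zeta (in ancestors of Iota)
Deepest common ancestor (LCA) = Mu

Answer: Mu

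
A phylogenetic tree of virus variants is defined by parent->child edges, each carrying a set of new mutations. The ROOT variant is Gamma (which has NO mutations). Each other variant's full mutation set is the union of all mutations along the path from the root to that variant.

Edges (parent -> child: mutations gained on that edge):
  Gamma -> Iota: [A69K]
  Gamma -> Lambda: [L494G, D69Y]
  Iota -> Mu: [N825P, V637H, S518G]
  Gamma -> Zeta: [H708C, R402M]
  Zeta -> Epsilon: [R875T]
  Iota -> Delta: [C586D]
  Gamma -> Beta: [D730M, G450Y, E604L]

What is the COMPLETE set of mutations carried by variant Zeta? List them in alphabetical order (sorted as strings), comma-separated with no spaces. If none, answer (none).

Answer: H708C,R402M

Derivation:
At Gamma: gained [] -> total []
At Zeta: gained ['H708C', 'R402M'] -> total ['H708C', 'R402M']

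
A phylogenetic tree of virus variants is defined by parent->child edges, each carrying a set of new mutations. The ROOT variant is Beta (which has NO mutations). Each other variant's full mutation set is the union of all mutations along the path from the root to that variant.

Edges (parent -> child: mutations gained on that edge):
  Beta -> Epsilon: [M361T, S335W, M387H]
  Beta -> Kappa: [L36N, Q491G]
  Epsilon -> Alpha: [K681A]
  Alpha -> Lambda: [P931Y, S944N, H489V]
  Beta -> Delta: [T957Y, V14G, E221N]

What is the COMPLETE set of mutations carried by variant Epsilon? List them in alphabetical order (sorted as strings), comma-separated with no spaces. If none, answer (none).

Answer: M361T,M387H,S335W

Derivation:
At Beta: gained [] -> total []
At Epsilon: gained ['M361T', 'S335W', 'M387H'] -> total ['M361T', 'M387H', 'S335W']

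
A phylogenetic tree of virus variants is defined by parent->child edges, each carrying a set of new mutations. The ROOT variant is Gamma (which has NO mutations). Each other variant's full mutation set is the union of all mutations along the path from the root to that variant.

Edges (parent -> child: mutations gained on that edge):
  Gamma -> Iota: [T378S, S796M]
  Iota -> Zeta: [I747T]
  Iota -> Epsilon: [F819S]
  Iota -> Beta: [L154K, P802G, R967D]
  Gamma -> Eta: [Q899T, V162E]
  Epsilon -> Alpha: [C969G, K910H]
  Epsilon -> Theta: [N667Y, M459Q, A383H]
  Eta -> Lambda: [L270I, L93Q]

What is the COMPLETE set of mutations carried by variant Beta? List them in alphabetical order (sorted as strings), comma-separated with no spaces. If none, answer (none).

At Gamma: gained [] -> total []
At Iota: gained ['T378S', 'S796M'] -> total ['S796M', 'T378S']
At Beta: gained ['L154K', 'P802G', 'R967D'] -> total ['L154K', 'P802G', 'R967D', 'S796M', 'T378S']

Answer: L154K,P802G,R967D,S796M,T378S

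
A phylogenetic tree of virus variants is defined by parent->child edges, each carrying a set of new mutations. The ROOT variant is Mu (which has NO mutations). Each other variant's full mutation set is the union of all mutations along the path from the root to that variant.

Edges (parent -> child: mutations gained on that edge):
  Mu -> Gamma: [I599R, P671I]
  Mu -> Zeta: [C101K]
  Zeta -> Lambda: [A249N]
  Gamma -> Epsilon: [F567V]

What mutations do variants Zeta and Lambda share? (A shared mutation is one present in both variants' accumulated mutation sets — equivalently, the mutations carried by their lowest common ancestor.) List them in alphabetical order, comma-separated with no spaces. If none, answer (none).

Answer: C101K

Derivation:
Accumulating mutations along path to Zeta:
  At Mu: gained [] -> total []
  At Zeta: gained ['C101K'] -> total ['C101K']
Mutations(Zeta) = ['C101K']
Accumulating mutations along path to Lambda:
  At Mu: gained [] -> total []
  At Zeta: gained ['C101K'] -> total ['C101K']
  At Lambda: gained ['A249N'] -> total ['A249N', 'C101K']
Mutations(Lambda) = ['A249N', 'C101K']
Intersection: ['C101K'] ∩ ['A249N', 'C101K'] = ['C101K']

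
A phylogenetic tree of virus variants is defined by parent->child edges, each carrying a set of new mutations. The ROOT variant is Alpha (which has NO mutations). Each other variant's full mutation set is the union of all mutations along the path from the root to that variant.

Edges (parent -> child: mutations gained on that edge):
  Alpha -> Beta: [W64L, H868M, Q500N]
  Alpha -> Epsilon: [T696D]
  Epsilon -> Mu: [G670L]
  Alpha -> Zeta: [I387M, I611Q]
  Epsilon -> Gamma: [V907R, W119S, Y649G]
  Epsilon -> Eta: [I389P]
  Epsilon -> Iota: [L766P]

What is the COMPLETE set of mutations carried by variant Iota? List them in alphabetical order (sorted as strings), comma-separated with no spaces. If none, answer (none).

At Alpha: gained [] -> total []
At Epsilon: gained ['T696D'] -> total ['T696D']
At Iota: gained ['L766P'] -> total ['L766P', 'T696D']

Answer: L766P,T696D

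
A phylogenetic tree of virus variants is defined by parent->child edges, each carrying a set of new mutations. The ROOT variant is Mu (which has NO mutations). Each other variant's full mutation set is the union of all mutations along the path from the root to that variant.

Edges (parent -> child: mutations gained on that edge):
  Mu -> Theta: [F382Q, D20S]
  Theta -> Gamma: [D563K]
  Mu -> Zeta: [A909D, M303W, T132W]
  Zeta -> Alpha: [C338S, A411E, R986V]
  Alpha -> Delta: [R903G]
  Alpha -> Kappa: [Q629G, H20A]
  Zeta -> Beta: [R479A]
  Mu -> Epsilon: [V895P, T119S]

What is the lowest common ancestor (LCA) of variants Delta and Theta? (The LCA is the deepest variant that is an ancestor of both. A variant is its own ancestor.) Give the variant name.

Path from root to Delta: Mu -> Zeta -> Alpha -> Delta
  ancestors of Delta: {Mu, Zeta, Alpha, Delta}
Path from root to Theta: Mu -> Theta
  ancestors of Theta: {Mu, Theta}
Common ancestors: {Mu}
Walk up from Theta: Theta (not in ancestors of Delta), Mu (in ancestors of Delta)
Deepest common ancestor (LCA) = Mu

Answer: Mu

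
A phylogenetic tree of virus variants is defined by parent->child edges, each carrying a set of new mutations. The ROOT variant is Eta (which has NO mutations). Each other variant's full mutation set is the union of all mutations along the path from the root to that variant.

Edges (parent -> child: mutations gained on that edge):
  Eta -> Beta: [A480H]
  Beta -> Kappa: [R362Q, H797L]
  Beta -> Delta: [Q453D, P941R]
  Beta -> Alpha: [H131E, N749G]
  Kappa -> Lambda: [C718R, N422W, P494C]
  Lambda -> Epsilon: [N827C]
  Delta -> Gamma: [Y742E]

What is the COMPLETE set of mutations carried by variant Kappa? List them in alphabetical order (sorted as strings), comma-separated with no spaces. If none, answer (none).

At Eta: gained [] -> total []
At Beta: gained ['A480H'] -> total ['A480H']
At Kappa: gained ['R362Q', 'H797L'] -> total ['A480H', 'H797L', 'R362Q']

Answer: A480H,H797L,R362Q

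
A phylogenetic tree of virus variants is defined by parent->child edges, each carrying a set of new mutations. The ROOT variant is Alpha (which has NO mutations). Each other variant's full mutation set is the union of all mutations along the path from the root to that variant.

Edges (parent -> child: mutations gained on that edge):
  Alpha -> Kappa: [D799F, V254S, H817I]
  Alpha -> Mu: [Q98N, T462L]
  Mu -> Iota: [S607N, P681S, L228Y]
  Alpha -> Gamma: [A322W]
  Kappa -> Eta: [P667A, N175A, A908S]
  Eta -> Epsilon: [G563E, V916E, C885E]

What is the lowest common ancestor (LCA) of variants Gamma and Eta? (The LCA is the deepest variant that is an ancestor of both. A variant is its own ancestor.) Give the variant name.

Path from root to Gamma: Alpha -> Gamma
  ancestors of Gamma: {Alpha, Gamma}
Path from root to Eta: Alpha -> Kappa -> Eta
  ancestors of Eta: {Alpha, Kappa, Eta}
Common ancestors: {Alpha}
Walk up from Eta: Eta (not in ancestors of Gamma), Kappa (not in ancestors of Gamma), Alpha (in ancestors of Gamma)
Deepest common ancestor (LCA) = Alpha

Answer: Alpha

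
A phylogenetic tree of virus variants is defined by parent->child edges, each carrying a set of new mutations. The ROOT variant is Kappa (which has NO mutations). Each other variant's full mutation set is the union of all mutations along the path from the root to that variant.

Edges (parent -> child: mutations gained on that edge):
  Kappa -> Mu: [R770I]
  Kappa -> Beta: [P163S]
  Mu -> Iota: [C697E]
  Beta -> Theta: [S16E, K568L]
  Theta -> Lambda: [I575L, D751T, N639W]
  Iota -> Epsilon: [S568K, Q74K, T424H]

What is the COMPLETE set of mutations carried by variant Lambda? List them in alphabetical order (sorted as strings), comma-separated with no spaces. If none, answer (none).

At Kappa: gained [] -> total []
At Beta: gained ['P163S'] -> total ['P163S']
At Theta: gained ['S16E', 'K568L'] -> total ['K568L', 'P163S', 'S16E']
At Lambda: gained ['I575L', 'D751T', 'N639W'] -> total ['D751T', 'I575L', 'K568L', 'N639W', 'P163S', 'S16E']

Answer: D751T,I575L,K568L,N639W,P163S,S16E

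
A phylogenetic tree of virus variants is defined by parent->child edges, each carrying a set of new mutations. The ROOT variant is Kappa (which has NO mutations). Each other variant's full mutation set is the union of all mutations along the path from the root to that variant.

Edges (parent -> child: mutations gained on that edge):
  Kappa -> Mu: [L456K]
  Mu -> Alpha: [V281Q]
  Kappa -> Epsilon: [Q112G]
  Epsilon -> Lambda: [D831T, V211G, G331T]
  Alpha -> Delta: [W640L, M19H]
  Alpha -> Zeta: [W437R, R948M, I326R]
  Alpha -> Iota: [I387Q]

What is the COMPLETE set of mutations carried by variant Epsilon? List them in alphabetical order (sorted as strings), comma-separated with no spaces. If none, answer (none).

At Kappa: gained [] -> total []
At Epsilon: gained ['Q112G'] -> total ['Q112G']

Answer: Q112G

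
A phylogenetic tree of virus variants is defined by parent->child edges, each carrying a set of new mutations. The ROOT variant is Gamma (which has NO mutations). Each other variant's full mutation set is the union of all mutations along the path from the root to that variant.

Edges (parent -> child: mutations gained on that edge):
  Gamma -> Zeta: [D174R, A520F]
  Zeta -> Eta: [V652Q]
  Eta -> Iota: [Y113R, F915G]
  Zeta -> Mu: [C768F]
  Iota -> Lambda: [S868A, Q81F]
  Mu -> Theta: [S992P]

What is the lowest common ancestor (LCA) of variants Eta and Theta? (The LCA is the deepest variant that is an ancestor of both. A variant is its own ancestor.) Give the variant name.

Path from root to Eta: Gamma -> Zeta -> Eta
  ancestors of Eta: {Gamma, Zeta, Eta}
Path from root to Theta: Gamma -> Zeta -> Mu -> Theta
  ancestors of Theta: {Gamma, Zeta, Mu, Theta}
Common ancestors: {Gamma, Zeta}
Walk up from Theta: Theta (not in ancestors of Eta), Mu (not in ancestors of Eta), Zeta (in ancestors of Eta), Gamma (in ancestors of Eta)
Deepest common ancestor (LCA) = Zeta

Answer: Zeta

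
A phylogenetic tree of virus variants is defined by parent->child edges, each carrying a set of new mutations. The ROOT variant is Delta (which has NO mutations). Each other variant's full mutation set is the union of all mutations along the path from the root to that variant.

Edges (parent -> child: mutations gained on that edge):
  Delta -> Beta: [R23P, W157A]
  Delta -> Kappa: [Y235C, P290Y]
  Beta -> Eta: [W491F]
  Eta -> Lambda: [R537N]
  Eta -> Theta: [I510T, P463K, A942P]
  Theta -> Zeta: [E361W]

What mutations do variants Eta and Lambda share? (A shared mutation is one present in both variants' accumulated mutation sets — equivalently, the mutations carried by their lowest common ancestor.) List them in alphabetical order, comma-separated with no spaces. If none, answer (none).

Accumulating mutations along path to Eta:
  At Delta: gained [] -> total []
  At Beta: gained ['R23P', 'W157A'] -> total ['R23P', 'W157A']
  At Eta: gained ['W491F'] -> total ['R23P', 'W157A', 'W491F']
Mutations(Eta) = ['R23P', 'W157A', 'W491F']
Accumulating mutations along path to Lambda:
  At Delta: gained [] -> total []
  At Beta: gained ['R23P', 'W157A'] -> total ['R23P', 'W157A']
  At Eta: gained ['W491F'] -> total ['R23P', 'W157A', 'W491F']
  At Lambda: gained ['R537N'] -> total ['R23P', 'R537N', 'W157A', 'W491F']
Mutations(Lambda) = ['R23P', 'R537N', 'W157A', 'W491F']
Intersection: ['R23P', 'W157A', 'W491F'] ∩ ['R23P', 'R537N', 'W157A', 'W491F'] = ['R23P', 'W157A', 'W491F']

Answer: R23P,W157A,W491F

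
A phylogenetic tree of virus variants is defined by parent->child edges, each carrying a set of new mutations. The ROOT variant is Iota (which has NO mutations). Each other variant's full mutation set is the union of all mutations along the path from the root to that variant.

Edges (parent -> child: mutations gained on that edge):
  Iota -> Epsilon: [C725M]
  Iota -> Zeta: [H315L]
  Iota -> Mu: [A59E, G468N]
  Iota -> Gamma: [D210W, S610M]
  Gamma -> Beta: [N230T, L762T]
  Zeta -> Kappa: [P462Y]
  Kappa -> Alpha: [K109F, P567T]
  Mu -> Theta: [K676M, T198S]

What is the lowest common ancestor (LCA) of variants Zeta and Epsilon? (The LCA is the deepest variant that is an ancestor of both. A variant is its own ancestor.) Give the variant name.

Answer: Iota

Derivation:
Path from root to Zeta: Iota -> Zeta
  ancestors of Zeta: {Iota, Zeta}
Path from root to Epsilon: Iota -> Epsilon
  ancestors of Epsilon: {Iota, Epsilon}
Common ancestors: {Iota}
Walk up from Epsilon: Epsilon (not in ancestors of Zeta), Iota (in ancestors of Zeta)
Deepest common ancestor (LCA) = Iota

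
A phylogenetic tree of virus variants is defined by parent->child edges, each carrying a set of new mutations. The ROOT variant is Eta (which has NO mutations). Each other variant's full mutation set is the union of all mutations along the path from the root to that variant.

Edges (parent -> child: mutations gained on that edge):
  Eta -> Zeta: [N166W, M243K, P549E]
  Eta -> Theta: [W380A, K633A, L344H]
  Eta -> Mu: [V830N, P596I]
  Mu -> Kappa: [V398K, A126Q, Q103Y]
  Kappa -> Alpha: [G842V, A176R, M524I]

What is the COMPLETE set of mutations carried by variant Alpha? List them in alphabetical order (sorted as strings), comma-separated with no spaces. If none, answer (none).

Answer: A126Q,A176R,G842V,M524I,P596I,Q103Y,V398K,V830N

Derivation:
At Eta: gained [] -> total []
At Mu: gained ['V830N', 'P596I'] -> total ['P596I', 'V830N']
At Kappa: gained ['V398K', 'A126Q', 'Q103Y'] -> total ['A126Q', 'P596I', 'Q103Y', 'V398K', 'V830N']
At Alpha: gained ['G842V', 'A176R', 'M524I'] -> total ['A126Q', 'A176R', 'G842V', 'M524I', 'P596I', 'Q103Y', 'V398K', 'V830N']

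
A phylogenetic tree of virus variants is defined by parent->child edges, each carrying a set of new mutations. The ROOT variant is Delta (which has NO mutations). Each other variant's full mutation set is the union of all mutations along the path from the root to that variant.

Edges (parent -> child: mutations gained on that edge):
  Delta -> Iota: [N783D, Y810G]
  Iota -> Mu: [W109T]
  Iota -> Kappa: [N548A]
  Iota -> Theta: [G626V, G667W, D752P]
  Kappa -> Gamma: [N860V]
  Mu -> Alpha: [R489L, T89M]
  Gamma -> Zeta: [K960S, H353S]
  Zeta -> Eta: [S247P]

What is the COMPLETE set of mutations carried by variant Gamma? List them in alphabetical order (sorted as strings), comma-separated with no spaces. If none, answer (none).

At Delta: gained [] -> total []
At Iota: gained ['N783D', 'Y810G'] -> total ['N783D', 'Y810G']
At Kappa: gained ['N548A'] -> total ['N548A', 'N783D', 'Y810G']
At Gamma: gained ['N860V'] -> total ['N548A', 'N783D', 'N860V', 'Y810G']

Answer: N548A,N783D,N860V,Y810G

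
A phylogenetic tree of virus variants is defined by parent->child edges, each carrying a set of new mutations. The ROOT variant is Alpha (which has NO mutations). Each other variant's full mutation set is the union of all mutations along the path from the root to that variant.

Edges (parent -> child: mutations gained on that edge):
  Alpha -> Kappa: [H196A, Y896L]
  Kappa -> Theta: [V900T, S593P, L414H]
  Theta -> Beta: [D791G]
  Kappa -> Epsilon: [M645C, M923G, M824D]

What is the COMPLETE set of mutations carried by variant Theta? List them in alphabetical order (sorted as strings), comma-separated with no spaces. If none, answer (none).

At Alpha: gained [] -> total []
At Kappa: gained ['H196A', 'Y896L'] -> total ['H196A', 'Y896L']
At Theta: gained ['V900T', 'S593P', 'L414H'] -> total ['H196A', 'L414H', 'S593P', 'V900T', 'Y896L']

Answer: H196A,L414H,S593P,V900T,Y896L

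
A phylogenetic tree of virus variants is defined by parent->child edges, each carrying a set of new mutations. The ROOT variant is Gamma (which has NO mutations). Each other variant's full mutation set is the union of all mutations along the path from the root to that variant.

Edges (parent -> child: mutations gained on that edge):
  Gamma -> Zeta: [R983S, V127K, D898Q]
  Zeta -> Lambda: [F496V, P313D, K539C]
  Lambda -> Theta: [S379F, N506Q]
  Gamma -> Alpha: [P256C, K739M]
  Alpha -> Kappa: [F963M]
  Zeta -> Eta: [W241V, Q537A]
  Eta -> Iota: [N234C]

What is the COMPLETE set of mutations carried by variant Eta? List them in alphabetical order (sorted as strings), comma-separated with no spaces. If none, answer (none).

At Gamma: gained [] -> total []
At Zeta: gained ['R983S', 'V127K', 'D898Q'] -> total ['D898Q', 'R983S', 'V127K']
At Eta: gained ['W241V', 'Q537A'] -> total ['D898Q', 'Q537A', 'R983S', 'V127K', 'W241V']

Answer: D898Q,Q537A,R983S,V127K,W241V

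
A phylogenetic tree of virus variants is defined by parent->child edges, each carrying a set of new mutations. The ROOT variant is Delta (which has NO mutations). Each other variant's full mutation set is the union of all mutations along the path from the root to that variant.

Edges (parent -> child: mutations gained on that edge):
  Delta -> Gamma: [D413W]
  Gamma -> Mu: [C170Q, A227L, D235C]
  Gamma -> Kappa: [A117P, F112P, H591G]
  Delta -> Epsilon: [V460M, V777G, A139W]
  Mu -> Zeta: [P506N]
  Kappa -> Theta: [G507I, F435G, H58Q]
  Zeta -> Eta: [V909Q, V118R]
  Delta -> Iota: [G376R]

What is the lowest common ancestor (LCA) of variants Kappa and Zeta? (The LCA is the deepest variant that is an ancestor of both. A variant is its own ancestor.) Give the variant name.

Answer: Gamma

Derivation:
Path from root to Kappa: Delta -> Gamma -> Kappa
  ancestors of Kappa: {Delta, Gamma, Kappa}
Path from root to Zeta: Delta -> Gamma -> Mu -> Zeta
  ancestors of Zeta: {Delta, Gamma, Mu, Zeta}
Common ancestors: {Delta, Gamma}
Walk up from Zeta: Zeta (not in ancestors of Kappa), Mu (not in ancestors of Kappa), Gamma (in ancestors of Kappa), Delta (in ancestors of Kappa)
Deepest common ancestor (LCA) = Gamma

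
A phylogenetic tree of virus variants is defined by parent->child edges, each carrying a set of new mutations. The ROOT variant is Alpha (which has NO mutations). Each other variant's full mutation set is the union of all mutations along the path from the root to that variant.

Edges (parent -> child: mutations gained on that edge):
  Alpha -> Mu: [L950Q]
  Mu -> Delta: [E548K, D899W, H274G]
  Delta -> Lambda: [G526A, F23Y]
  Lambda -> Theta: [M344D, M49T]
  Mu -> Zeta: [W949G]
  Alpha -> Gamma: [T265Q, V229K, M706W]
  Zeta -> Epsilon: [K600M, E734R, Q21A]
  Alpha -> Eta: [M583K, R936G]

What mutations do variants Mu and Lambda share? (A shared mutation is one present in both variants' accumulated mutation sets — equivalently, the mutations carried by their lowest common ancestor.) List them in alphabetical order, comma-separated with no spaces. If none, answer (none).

Answer: L950Q

Derivation:
Accumulating mutations along path to Mu:
  At Alpha: gained [] -> total []
  At Mu: gained ['L950Q'] -> total ['L950Q']
Mutations(Mu) = ['L950Q']
Accumulating mutations along path to Lambda:
  At Alpha: gained [] -> total []
  At Mu: gained ['L950Q'] -> total ['L950Q']
  At Delta: gained ['E548K', 'D899W', 'H274G'] -> total ['D899W', 'E548K', 'H274G', 'L950Q']
  At Lambda: gained ['G526A', 'F23Y'] -> total ['D899W', 'E548K', 'F23Y', 'G526A', 'H274G', 'L950Q']
Mutations(Lambda) = ['D899W', 'E548K', 'F23Y', 'G526A', 'H274G', 'L950Q']
Intersection: ['L950Q'] ∩ ['D899W', 'E548K', 'F23Y', 'G526A', 'H274G', 'L950Q'] = ['L950Q']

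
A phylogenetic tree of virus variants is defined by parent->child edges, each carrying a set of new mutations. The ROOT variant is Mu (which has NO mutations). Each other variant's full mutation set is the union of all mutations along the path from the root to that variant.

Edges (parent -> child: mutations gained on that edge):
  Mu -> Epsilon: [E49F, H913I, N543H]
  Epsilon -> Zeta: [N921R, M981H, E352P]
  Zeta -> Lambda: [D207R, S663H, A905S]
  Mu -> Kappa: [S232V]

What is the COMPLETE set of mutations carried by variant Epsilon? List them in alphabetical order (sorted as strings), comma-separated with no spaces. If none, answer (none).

At Mu: gained [] -> total []
At Epsilon: gained ['E49F', 'H913I', 'N543H'] -> total ['E49F', 'H913I', 'N543H']

Answer: E49F,H913I,N543H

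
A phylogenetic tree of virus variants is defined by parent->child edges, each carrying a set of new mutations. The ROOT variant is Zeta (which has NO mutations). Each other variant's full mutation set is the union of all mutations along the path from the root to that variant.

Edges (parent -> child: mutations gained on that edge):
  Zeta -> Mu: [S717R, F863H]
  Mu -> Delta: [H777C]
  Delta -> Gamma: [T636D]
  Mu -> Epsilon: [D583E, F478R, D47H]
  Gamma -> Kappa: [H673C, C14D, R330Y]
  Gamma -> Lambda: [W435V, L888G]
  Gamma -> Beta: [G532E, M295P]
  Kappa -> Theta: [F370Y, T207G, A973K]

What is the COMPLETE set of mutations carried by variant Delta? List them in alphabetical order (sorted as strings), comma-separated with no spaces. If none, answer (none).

Answer: F863H,H777C,S717R

Derivation:
At Zeta: gained [] -> total []
At Mu: gained ['S717R', 'F863H'] -> total ['F863H', 'S717R']
At Delta: gained ['H777C'] -> total ['F863H', 'H777C', 'S717R']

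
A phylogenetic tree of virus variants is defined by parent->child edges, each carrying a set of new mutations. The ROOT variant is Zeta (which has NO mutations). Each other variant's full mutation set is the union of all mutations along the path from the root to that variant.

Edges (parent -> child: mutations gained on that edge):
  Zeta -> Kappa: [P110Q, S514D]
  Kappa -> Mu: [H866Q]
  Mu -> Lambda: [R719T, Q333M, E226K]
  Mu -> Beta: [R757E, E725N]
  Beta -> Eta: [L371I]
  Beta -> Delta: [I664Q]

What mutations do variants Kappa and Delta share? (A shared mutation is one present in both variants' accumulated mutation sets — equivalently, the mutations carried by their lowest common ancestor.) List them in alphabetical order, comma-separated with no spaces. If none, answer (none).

Answer: P110Q,S514D

Derivation:
Accumulating mutations along path to Kappa:
  At Zeta: gained [] -> total []
  At Kappa: gained ['P110Q', 'S514D'] -> total ['P110Q', 'S514D']
Mutations(Kappa) = ['P110Q', 'S514D']
Accumulating mutations along path to Delta:
  At Zeta: gained [] -> total []
  At Kappa: gained ['P110Q', 'S514D'] -> total ['P110Q', 'S514D']
  At Mu: gained ['H866Q'] -> total ['H866Q', 'P110Q', 'S514D']
  At Beta: gained ['R757E', 'E725N'] -> total ['E725N', 'H866Q', 'P110Q', 'R757E', 'S514D']
  At Delta: gained ['I664Q'] -> total ['E725N', 'H866Q', 'I664Q', 'P110Q', 'R757E', 'S514D']
Mutations(Delta) = ['E725N', 'H866Q', 'I664Q', 'P110Q', 'R757E', 'S514D']
Intersection: ['P110Q', 'S514D'] ∩ ['E725N', 'H866Q', 'I664Q', 'P110Q', 'R757E', 'S514D'] = ['P110Q', 'S514D']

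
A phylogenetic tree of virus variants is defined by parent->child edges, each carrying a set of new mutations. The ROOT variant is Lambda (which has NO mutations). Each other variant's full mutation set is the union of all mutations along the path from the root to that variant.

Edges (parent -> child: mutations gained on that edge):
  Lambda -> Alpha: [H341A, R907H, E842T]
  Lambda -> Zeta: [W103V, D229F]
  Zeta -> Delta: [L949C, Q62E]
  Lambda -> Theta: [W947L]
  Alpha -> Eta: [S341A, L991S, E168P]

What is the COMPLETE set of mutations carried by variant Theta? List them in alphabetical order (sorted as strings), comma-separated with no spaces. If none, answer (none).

At Lambda: gained [] -> total []
At Theta: gained ['W947L'] -> total ['W947L']

Answer: W947L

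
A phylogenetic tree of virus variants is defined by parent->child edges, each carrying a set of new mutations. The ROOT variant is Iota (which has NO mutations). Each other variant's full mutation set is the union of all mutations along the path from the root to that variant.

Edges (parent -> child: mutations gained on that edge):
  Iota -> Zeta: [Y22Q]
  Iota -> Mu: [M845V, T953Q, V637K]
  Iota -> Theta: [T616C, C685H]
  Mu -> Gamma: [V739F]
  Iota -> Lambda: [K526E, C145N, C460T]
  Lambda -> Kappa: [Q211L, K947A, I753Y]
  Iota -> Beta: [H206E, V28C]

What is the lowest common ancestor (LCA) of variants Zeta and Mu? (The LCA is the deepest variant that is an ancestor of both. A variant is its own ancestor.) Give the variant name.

Path from root to Zeta: Iota -> Zeta
  ancestors of Zeta: {Iota, Zeta}
Path from root to Mu: Iota -> Mu
  ancestors of Mu: {Iota, Mu}
Common ancestors: {Iota}
Walk up from Mu: Mu (not in ancestors of Zeta), Iota (in ancestors of Zeta)
Deepest common ancestor (LCA) = Iota

Answer: Iota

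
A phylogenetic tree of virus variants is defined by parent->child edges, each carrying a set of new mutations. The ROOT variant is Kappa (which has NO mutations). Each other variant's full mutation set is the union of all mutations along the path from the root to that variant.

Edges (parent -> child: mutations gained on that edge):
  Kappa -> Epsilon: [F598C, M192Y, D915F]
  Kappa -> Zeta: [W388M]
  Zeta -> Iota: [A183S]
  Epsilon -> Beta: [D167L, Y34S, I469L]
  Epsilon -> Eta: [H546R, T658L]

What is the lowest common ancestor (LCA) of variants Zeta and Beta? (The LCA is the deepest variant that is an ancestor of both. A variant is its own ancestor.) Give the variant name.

Path from root to Zeta: Kappa -> Zeta
  ancestors of Zeta: {Kappa, Zeta}
Path from root to Beta: Kappa -> Epsilon -> Beta
  ancestors of Beta: {Kappa, Epsilon, Beta}
Common ancestors: {Kappa}
Walk up from Beta: Beta (not in ancestors of Zeta), Epsilon (not in ancestors of Zeta), Kappa (in ancestors of Zeta)
Deepest common ancestor (LCA) = Kappa

Answer: Kappa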